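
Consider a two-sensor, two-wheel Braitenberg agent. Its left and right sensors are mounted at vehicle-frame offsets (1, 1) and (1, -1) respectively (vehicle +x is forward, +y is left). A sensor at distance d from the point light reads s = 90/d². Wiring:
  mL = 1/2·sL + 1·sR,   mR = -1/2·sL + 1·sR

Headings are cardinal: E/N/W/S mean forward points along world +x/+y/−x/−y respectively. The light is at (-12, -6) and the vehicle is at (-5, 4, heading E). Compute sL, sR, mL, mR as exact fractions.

18/37 18/29 927/1073 405/1073

left sensor world pos  = (-4, 5); dL² = 185
right sensor world pos = (-4, 3); dR² = 145
sL = 90/185 = 18/37
sR = 90/145 = 18/29
mL = 1/2·sL + 1·sR = 927/1073
mR = -1/2·sL + 1·sR = 405/1073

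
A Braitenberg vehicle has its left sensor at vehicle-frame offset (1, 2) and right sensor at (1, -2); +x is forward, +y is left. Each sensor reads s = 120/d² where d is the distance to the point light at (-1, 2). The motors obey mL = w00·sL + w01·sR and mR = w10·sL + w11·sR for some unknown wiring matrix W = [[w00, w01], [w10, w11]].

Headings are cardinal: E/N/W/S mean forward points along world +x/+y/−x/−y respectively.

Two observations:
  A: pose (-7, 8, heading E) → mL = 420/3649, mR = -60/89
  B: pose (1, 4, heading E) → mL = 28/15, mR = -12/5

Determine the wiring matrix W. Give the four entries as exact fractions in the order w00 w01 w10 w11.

-1 1/2 -1/2 0

obs A: pose=(-7,8,E) → sL=120/89, sR=120/41, mL=420/3649, mR=-60/89
obs B: pose=(1,4,E) → sL=24/5, sR=40/3, mL=28/15, mR=-12/5
sensor matrix S = [[120/89, 120/41], [24/5, 40/3]]; det S = 14336/3649
solve [mL_A; mL_B] = S·[w00; w01] and [mR_A; mR_B] = S·[w10; w11]:
  w00 = -1, w01 = 1/2, w10 = -1/2, w11 = 0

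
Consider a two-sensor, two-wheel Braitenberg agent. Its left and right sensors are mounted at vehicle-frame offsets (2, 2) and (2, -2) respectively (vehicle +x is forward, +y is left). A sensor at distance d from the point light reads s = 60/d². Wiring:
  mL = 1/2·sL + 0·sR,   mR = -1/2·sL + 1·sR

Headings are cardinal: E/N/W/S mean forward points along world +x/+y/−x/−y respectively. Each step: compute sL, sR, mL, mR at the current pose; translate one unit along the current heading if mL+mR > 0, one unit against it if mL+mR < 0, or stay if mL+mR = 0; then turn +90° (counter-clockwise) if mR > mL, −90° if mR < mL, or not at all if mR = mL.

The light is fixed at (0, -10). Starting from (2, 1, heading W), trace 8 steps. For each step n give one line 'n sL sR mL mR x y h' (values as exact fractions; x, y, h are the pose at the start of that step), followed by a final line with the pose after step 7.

0 20/27 60/169 10/27 -70/4563 2 1 W
1 6/17 30/89 3/17 243/1513 1 1 N
2 12/41 60/109 6/41 1806/4469 1 2 E
3 15/49 15/53 15/98 675/5194 2 2 N
4 60/241 60/137 30/241 10350/33017 2 3 E
5 30/113 6/25 15/113 303/2825 3 3 N
6 60/281 60/169 30/281 11790/47489 3 4 E
7 3/13 15/73 3/26 171/1898 4 4 N
final 4 5 E

n=0: pose=(2,1,W); sL=20/27, sR=60/169; mL=10/27, mR=-70/4563; mL+mR=60/169 → advance +1; mR−mL=-1760/4563 → turn -1·90°
n=1: pose=(1,1,N); sL=6/17, sR=30/89; mL=3/17, mR=243/1513; mL+mR=30/89 → advance +1; mR−mL=-24/1513 → turn -1·90°
n=2: pose=(1,2,E); sL=12/41, sR=60/109; mL=6/41, mR=1806/4469; mL+mR=60/109 → advance +1; mR−mL=1152/4469 → turn +1·90°
n=3: pose=(2,2,N); sL=15/49, sR=15/53; mL=15/98, mR=675/5194; mL+mR=15/53 → advance +1; mR−mL=-60/2597 → turn -1·90°
n=4: pose=(2,3,E); sL=60/241, sR=60/137; mL=30/241, mR=10350/33017; mL+mR=60/137 → advance +1; mR−mL=6240/33017 → turn +1·90°
n=5: pose=(3,3,N); sL=30/113, sR=6/25; mL=15/113, mR=303/2825; mL+mR=6/25 → advance +1; mR−mL=-72/2825 → turn -1·90°
n=6: pose=(3,4,E); sL=60/281, sR=60/169; mL=30/281, mR=11790/47489; mL+mR=60/169 → advance +1; mR−mL=6720/47489 → turn +1·90°
n=7: pose=(4,4,N); sL=3/13, sR=15/73; mL=3/26, mR=171/1898; mL+mR=15/73 → advance +1; mR−mL=-24/949 → turn -1·90°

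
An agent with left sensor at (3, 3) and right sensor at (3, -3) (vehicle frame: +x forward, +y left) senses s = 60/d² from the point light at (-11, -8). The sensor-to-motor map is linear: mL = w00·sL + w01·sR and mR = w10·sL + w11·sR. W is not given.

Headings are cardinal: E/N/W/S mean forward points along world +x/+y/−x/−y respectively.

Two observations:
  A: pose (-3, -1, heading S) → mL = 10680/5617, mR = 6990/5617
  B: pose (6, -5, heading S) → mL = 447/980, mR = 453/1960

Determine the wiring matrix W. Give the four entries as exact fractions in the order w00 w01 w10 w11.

obs A: pose=(-3,-1,S) → sL=60/137, sR=60/41, mL=10680/5617, mR=6990/5617
obs B: pose=(6,-5,S) → sL=3/20, sR=15/49, mL=447/980, mR=453/1960
sensor matrix S = [[60/137, 60/41], [3/20, 15/49]]; det S = -23517/275233
solve [mL_A; mL_B] = S·[w00; w01] and [mR_A; mR_B] = S·[w10; w11]:
  w00 = 1, w01 = 1, w10 = -1/2, w11 = 1

1 1 -1/2 1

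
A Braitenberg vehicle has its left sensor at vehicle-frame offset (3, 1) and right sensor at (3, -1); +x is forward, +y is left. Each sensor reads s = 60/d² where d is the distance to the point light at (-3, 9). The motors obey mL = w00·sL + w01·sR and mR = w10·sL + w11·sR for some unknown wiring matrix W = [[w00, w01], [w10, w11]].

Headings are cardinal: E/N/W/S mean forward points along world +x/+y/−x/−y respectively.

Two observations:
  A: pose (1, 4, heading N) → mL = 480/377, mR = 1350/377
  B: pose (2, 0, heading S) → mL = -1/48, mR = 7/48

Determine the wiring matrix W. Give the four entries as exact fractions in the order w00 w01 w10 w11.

1/2 -1/2 1 -1/2

obs A: pose=(1,4,N) → sL=60/13, sR=60/29, mL=480/377, mR=1350/377
obs B: pose=(2,0,S) → sL=1/3, sR=3/8, mL=-1/48, mR=7/48
sensor matrix S = [[60/13, 60/29], [1/3, 3/8]]; det S = 785/754
solve [mL_A; mL_B] = S·[w00; w01] and [mR_A; mR_B] = S·[w10; w11]:
  w00 = 1/2, w01 = -1/2, w10 = 1, w11 = -1/2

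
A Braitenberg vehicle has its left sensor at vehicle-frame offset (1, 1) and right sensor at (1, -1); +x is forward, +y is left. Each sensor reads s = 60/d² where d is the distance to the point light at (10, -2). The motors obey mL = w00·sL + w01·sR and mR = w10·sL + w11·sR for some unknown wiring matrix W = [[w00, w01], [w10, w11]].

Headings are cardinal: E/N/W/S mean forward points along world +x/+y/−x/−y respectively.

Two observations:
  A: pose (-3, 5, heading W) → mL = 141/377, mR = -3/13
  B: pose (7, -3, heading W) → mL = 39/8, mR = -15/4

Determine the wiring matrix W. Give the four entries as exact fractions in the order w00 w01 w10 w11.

1 1/2 0 -1

obs A: pose=(-3,5,W) → sL=15/58, sR=3/13, mL=141/377, mR=-3/13
obs B: pose=(7,-3,W) → sL=3, sR=15/4, mL=39/8, mR=-15/4
sensor matrix S = [[15/58, 3/13], [3, 15/4]]; det S = 837/3016
solve [mL_A; mL_B] = S·[w00; w01] and [mR_A; mR_B] = S·[w10; w11]:
  w00 = 1, w01 = 1/2, w10 = 0, w11 = -1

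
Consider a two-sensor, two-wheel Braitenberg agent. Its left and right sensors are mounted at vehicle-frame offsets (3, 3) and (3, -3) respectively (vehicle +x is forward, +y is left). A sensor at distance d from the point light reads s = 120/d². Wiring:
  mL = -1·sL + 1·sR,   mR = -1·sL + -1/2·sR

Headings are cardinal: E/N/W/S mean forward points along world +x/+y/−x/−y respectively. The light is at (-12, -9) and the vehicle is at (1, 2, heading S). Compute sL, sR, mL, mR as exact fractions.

3/8 30/41 117/328 -243/328

left sensor world pos  = (4, -1); dL² = 320
right sensor world pos = (-2, -1); dR² = 164
sL = 120/320 = 3/8
sR = 120/164 = 30/41
mL = -1·sL + 1·sR = 117/328
mR = -1·sL + -1/2·sR = -243/328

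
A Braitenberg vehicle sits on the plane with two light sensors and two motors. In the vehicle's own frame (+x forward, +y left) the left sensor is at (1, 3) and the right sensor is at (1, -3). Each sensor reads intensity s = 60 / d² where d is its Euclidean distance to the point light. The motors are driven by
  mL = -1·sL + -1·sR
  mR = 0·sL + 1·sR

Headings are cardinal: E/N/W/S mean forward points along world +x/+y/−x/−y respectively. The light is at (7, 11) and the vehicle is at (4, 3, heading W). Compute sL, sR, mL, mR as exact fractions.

left sensor world pos  = (3, 0); dL² = 137
right sensor world pos = (3, 6); dR² = 41
sL = 60/137 = 60/137
sR = 60/41 = 60/41
mL = -1·sL + -1·sR = -10680/5617
mR = 0·sL + 1·sR = 60/41

60/137 60/41 -10680/5617 60/41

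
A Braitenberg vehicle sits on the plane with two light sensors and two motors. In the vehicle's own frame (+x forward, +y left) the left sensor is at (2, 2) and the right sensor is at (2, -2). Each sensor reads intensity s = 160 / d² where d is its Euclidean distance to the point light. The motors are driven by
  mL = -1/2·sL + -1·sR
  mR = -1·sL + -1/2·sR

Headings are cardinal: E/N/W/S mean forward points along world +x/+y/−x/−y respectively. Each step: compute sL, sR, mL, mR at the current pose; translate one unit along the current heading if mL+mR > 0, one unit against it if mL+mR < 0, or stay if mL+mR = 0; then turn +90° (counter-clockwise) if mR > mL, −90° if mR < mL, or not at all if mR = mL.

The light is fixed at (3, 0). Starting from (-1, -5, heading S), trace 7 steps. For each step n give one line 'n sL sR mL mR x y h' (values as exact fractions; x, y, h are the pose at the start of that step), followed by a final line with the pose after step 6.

n=0: pose=(-1,-5,S); sL=160/53, sR=32/17; mL=-3056/901, mR=-3568/901; mL+mR=-6624/901 → advance -1; mR−mL=-512/901 → turn -1·90°
n=1: pose=(-1,-4,W); sL=20/9, sR=4; mL=-46/9, mR=-38/9; mL+mR=-28/3 → advance -1; mR−mL=8/9 → turn +1·90°
n=2: pose=(0,-4,S); sL=160/37, sR=160/61; mL=-10800/2257, mR=-12720/2257; mL+mR=-23520/2257 → advance -1; mR−mL=-1920/2257 → turn -1·90°
n=3: pose=(0,-3,W); sL=16/5, sR=80/13; mL=-504/65, mR=-408/65; mL+mR=-912/65 → advance -1; mR−mL=96/65 → turn +1·90°
n=4: pose=(1,-3,S); sL=32/5, sR=160/41; mL=-1456/205, mR=-1712/205; mL+mR=-3168/205 → advance -1; mR−mL=-256/205 → turn -1·90°
n=5: pose=(1,-2,W); sL=5, sR=10; mL=-25/2, mR=-10; mL+mR=-45/2 → advance -1; mR−mL=5/2 → turn +1·90°
n=6: pose=(2,-2,S); sL=160/17, sR=32/5; mL=-944/85, mR=-1072/85; mL+mR=-2016/85 → advance -1; mR−mL=-128/85 → turn -1·90°

0 160/53 32/17 -3056/901 -3568/901 -1 -5 S
1 20/9 4 -46/9 -38/9 -1 -4 W
2 160/37 160/61 -10800/2257 -12720/2257 0 -4 S
3 16/5 80/13 -504/65 -408/65 0 -3 W
4 32/5 160/41 -1456/205 -1712/205 1 -3 S
5 5 10 -25/2 -10 1 -2 W
6 160/17 32/5 -944/85 -1072/85 2 -2 S
final 2 -1 W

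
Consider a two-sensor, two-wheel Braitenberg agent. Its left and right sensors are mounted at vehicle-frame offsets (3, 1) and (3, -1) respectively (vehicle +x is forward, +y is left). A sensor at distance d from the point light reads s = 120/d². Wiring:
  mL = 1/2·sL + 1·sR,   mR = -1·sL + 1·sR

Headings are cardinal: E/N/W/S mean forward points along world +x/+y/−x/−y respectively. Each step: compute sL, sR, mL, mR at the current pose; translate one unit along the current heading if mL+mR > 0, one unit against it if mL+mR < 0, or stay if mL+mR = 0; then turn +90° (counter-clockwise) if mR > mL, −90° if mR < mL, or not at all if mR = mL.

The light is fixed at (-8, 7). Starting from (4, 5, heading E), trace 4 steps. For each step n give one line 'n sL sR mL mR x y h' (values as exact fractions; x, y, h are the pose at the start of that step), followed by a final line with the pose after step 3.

n=0: pose=(4,5,E); sL=60/113, sR=20/39; mL=3430/4407, mR=-80/4407; mL+mR=3350/4407 → advance +1; mR−mL=-90/113 → turn -1·90°
n=1: pose=(5,5,S); sL=120/221, sR=120/169; mL=2820/2873, mR=480/2873; mL+mR=3300/2873 → advance +1; mR−mL=-180/221 → turn -1·90°
n=2: pose=(5,4,W); sL=30/29, sR=15/13; mL=630/377, mR=45/377; mL+mR=675/377 → advance +1; mR−mL=-45/29 → turn -1·90°
n=3: pose=(4,4,N); sL=120/121, sR=120/169; mL=24660/20449, mR=-5760/20449; mL+mR=18900/20449 → advance +1; mR−mL=-180/121 → turn -1·90°

0 60/113 20/39 3430/4407 -80/4407 4 5 E
1 120/221 120/169 2820/2873 480/2873 5 5 S
2 30/29 15/13 630/377 45/377 5 4 W
3 120/121 120/169 24660/20449 -5760/20449 4 4 N
final 4 5 E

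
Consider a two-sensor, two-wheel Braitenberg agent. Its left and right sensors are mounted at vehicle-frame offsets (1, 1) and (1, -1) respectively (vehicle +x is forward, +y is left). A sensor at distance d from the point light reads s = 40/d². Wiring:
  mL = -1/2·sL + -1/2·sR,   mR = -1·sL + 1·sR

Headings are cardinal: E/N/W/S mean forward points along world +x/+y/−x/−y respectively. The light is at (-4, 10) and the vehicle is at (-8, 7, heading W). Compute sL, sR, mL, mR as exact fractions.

40/41 40/29 -1400/1189 480/1189

left sensor world pos  = (-9, 6); dL² = 41
right sensor world pos = (-9, 8); dR² = 29
sL = 40/41 = 40/41
sR = 40/29 = 40/29
mL = -1/2·sL + -1/2·sR = -1400/1189
mR = -1·sL + 1·sR = 480/1189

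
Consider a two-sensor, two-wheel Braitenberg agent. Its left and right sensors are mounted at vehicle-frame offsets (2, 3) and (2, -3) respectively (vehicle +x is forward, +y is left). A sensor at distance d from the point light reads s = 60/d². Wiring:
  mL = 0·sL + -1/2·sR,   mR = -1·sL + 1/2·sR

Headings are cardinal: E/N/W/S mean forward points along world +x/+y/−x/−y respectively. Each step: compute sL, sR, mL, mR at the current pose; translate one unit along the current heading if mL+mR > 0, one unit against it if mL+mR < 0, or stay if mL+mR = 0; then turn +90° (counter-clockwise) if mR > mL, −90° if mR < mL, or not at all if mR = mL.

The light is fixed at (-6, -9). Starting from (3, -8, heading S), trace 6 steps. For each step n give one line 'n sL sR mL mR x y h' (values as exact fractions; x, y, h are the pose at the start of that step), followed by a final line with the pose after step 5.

n=0: pose=(3,-8,S); sL=12/29, sR=60/37; mL=-30/37, mR=426/1073; mL+mR=-12/29 → advance -1; mR−mL=1296/1073 → turn +1·90°
n=1: pose=(3,-7,E); sL=30/73, sR=30/61; mL=-15/61, mR=-735/4453; mL+mR=-30/73 → advance -1; mR−mL=360/4453 → turn +1·90°
n=2: pose=(2,-7,N); sL=60/41, sR=60/137; mL=-30/137, mR=-6990/5617; mL+mR=-60/41 → advance -1; mR−mL=-5760/5617 → turn -1·90°
n=3: pose=(2,-8,E); sL=15/29, sR=15/26; mL=-15/52, mR=-345/1508; mL+mR=-15/29 → advance -1; mR−mL=45/754 → turn +1·90°
n=4: pose=(1,-8,N); sL=12/5, sR=60/109; mL=-30/109, mR=-1158/545; mL+mR=-12/5 → advance -1; mR−mL=-1008/545 → turn -1·90°
n=5: pose=(1,-9,E); sL=2/3, sR=2/3; mL=-1/3, mR=-1/3; mL+mR=-2/3 → advance -1; mR−mL=0 → turn +0·90°

0 12/29 60/37 -30/37 426/1073 3 -8 S
1 30/73 30/61 -15/61 -735/4453 3 -7 E
2 60/41 60/137 -30/137 -6990/5617 2 -7 N
3 15/29 15/26 -15/52 -345/1508 2 -8 E
4 12/5 60/109 -30/109 -1158/545 1 -8 N
5 2/3 2/3 -1/3 -1/3 1 -9 E
final 0 -9 E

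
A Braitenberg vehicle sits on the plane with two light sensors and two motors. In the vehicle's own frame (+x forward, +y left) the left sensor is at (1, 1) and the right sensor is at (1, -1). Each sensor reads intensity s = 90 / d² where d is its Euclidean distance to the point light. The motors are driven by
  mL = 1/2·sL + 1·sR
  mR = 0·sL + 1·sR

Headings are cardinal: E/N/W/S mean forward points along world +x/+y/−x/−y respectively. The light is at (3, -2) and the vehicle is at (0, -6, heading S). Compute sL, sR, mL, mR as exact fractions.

90/29 90/41 4455/1189 90/41

left sensor world pos  = (1, -7); dL² = 29
right sensor world pos = (-1, -7); dR² = 41
sL = 90/29 = 90/29
sR = 90/41 = 90/41
mL = 1/2·sL + 1·sR = 4455/1189
mR = 0·sL + 1·sR = 90/41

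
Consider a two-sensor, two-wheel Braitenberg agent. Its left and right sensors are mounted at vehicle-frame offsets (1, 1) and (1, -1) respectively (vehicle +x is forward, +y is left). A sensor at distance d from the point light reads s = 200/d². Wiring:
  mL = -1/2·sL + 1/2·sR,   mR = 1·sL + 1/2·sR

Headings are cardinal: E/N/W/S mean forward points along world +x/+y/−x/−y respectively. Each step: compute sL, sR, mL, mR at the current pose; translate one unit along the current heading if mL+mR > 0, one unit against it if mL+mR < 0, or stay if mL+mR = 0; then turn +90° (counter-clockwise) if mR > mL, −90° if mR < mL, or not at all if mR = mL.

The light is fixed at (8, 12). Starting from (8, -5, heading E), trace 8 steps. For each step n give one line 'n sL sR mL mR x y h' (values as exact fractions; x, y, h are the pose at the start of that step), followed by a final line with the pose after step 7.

0 200/257 8/13 -272/3341 3628/3341 8 -5 E
1 25/32 10/13 -5/832 485/416 9 -5 N
2 200/289 8/9 256/2601 2956/2601 9 -4 W
3 20/29 20/29 0 30/29 8 -4 S
4 200/257 8/13 -272/3341 3628/3341 8 -5 E
5 25/32 10/13 -5/832 485/416 9 -5 N
6 200/289 8/9 256/2601 2956/2601 9 -4 W
7 20/29 20/29 0 30/29 8 -4 S
final 8 -5 E

n=0: pose=(8,-5,E); sL=200/257, sR=8/13; mL=-272/3341, mR=3628/3341; mL+mR=3356/3341 → advance +1; mR−mL=300/257 → turn +1·90°
n=1: pose=(9,-5,N); sL=25/32, sR=10/13; mL=-5/832, mR=485/416; mL+mR=965/832 → advance +1; mR−mL=75/64 → turn +1·90°
n=2: pose=(9,-4,W); sL=200/289, sR=8/9; mL=256/2601, mR=2956/2601; mL+mR=3212/2601 → advance +1; mR−mL=300/289 → turn +1·90°
n=3: pose=(8,-4,S); sL=20/29, sR=20/29; mL=0, mR=30/29; mL+mR=30/29 → advance +1; mR−mL=30/29 → turn +1·90°
n=4: pose=(8,-5,E); sL=200/257, sR=8/13; mL=-272/3341, mR=3628/3341; mL+mR=3356/3341 → advance +1; mR−mL=300/257 → turn +1·90°
n=5: pose=(9,-5,N); sL=25/32, sR=10/13; mL=-5/832, mR=485/416; mL+mR=965/832 → advance +1; mR−mL=75/64 → turn +1·90°
n=6: pose=(9,-4,W); sL=200/289, sR=8/9; mL=256/2601, mR=2956/2601; mL+mR=3212/2601 → advance +1; mR−mL=300/289 → turn +1·90°
n=7: pose=(8,-4,S); sL=20/29, sR=20/29; mL=0, mR=30/29; mL+mR=30/29 → advance +1; mR−mL=30/29 → turn +1·90°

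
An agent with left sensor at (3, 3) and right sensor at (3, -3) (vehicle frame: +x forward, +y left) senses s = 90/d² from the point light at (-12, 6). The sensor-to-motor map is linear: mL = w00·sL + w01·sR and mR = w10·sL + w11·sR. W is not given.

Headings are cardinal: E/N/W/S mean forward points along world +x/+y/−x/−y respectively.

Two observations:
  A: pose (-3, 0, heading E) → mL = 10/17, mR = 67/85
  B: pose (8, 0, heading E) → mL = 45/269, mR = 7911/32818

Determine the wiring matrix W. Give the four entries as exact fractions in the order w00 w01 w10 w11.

obs A: pose=(-3,0,E) → sL=10/17, sR=2/5, mL=10/17, mR=67/85
obs B: pose=(8,0,E) → sL=45/269, sR=9/61, mL=45/269, mR=7911/32818
sensor matrix S = [[10/17, 2/5], [45/269, 9/61]]; det S = 5544/278953
solve [mL_A; mL_B] = S·[w00; w01] and [mR_A; mR_B] = S·[w10; w11]:
  w00 = 1, w01 = 0, w10 = 1, w11 = 1/2

1 0 1 1/2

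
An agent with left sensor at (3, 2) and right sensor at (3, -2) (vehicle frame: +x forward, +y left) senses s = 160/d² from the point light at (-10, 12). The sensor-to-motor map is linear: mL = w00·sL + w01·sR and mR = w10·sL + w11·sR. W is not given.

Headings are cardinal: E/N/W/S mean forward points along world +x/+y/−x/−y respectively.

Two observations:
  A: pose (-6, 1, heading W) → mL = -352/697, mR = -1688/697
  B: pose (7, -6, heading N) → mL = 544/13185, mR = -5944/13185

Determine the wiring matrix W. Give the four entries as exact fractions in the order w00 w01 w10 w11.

obs A: pose=(-6,1,W) → sL=16/17, sR=80/41, mL=-352/697, mR=-1688/697
obs B: pose=(7,-6,N) → sL=16/45, sR=80/293, mL=544/13185, mR=-5944/13185
sensor matrix S = [[16/17, 80/41], [16/45, 80/293]]; det S = -802816/1837989
solve [mL_A; mL_B] = S·[w00; w01] and [mR_A; mR_B] = S·[w10; w11]:
  w00 = 1/2, w01 = -1/2, w10 = -1/2, w11 = -1

1/2 -1/2 -1/2 -1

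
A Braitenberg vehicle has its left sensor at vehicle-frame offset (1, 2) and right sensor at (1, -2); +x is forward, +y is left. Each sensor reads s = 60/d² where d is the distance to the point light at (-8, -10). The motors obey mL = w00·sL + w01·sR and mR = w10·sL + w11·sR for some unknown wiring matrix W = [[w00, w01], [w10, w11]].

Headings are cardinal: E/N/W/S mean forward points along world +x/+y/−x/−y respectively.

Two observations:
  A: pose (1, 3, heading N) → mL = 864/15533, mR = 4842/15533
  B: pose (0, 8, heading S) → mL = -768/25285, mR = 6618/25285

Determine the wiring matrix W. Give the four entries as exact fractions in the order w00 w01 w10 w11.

obs A: pose=(1,3,N) → sL=12/49, sR=60/317, mL=864/15533, mR=4842/15533
obs B: pose=(0,8,S) → sL=60/389, sR=12/65, mL=-768/25285, mR=6618/25285
sensor matrix S = [[12/49, 60/317], [60/389, 12/65]]; det S = 6291072/392751905
solve [mL_A; mL_B] = S·[w00; w01] and [mR_A; mR_B] = S·[w10; w11]:
  w00 = 1, w01 = -1, w10 = 1/2, w11 = 1

1 -1 1/2 1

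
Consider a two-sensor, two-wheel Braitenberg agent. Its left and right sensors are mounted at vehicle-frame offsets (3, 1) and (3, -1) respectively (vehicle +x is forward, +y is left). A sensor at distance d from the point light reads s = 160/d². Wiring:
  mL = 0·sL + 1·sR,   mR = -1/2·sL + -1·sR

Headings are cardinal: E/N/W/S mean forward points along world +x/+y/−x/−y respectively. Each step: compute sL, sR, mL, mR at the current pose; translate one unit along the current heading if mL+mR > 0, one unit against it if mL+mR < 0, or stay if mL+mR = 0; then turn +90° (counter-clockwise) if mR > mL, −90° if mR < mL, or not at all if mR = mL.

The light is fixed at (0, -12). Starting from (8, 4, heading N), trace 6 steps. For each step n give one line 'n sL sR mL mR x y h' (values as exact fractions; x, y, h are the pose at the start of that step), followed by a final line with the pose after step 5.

n=0: pose=(8,4,N); sL=16/41, sR=80/221; mL=80/221, mR=-5048/9061; mL+mR=-8/41 → advance -1; mR−mL=-8328/9061 → turn -1·90°
n=1: pose=(8,3,E); sL=160/377, sR=160/317; mL=160/317, mR=-85680/119509; mL+mR=-80/377 → advance -1; mR−mL=-146000/119509 → turn -1·90°
n=2: pose=(7,3,S); sL=10/13, sR=8/9; mL=8/9, mR=-149/117; mL+mR=-5/13 → advance -1; mR−mL=-253/117 → turn -1·90°
n=3: pose=(7,4,W); sL=160/241, sR=32/61; mL=32/61, mR=-12592/14701; mL+mR=-80/241 → advance -1; mR−mL=-20304/14701 → turn -1·90°
n=4: pose=(8,4,N); sL=16/41, sR=80/221; mL=80/221, mR=-5048/9061; mL+mR=-8/41 → advance -1; mR−mL=-8328/9061 → turn -1·90°
n=5: pose=(8,3,E); sL=160/377, sR=160/317; mL=160/317, mR=-85680/119509; mL+mR=-80/377 → advance -1; mR−mL=-146000/119509 → turn -1·90°

0 16/41 80/221 80/221 -5048/9061 8 4 N
1 160/377 160/317 160/317 -85680/119509 8 3 E
2 10/13 8/9 8/9 -149/117 7 3 S
3 160/241 32/61 32/61 -12592/14701 7 4 W
4 16/41 80/221 80/221 -5048/9061 8 4 N
5 160/377 160/317 160/317 -85680/119509 8 3 E
final 7 3 S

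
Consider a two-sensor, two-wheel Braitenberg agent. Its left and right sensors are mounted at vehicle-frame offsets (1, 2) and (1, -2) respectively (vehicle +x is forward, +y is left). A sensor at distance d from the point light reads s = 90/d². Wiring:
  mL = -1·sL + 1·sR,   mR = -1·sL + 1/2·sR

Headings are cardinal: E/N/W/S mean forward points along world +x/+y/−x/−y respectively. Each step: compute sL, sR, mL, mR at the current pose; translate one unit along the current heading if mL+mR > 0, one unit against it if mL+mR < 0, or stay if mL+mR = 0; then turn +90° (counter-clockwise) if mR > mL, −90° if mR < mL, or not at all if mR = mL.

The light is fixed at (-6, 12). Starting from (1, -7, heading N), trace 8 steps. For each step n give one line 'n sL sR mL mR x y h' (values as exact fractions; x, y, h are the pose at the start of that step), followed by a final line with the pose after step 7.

0 90/349 2/9 -112/3141 -461/3141 1 -7 N
1 45/194 45/274 -900/13289 -7965/53156 1 -8 E
2 18/101 90/457 864/46157 -3681/46157 0 -8 S
3 45/233 45/157 3420/36581 -3645/73162 0 -7 W
4 10/37 90/373 -400/13801 -2065/13801 -1 -7 N
5 1/4 9/52 -1/13 -17/104 -1 -8 E
6 10/53 18/89 64/4717 -413/4717 -2 -8 S
7 1/5 45/149 76/745 -73/1490 -2 -7 W
final -3 -7 N

n=0: pose=(1,-7,N); sL=90/349, sR=2/9; mL=-112/3141, mR=-461/3141; mL+mR=-191/1047 → advance -1; mR−mL=-1/9 → turn -1·90°
n=1: pose=(1,-8,E); sL=45/194, sR=45/274; mL=-900/13289, mR=-7965/53156; mL+mR=-11565/53156 → advance -1; mR−mL=-45/548 → turn -1·90°
n=2: pose=(0,-8,S); sL=18/101, sR=90/457; mL=864/46157, mR=-3681/46157; mL+mR=-2817/46157 → advance -1; mR−mL=-45/457 → turn -1·90°
n=3: pose=(0,-7,W); sL=45/233, sR=45/157; mL=3420/36581, mR=-3645/73162; mL+mR=3195/73162 → advance +1; mR−mL=-45/314 → turn -1·90°
n=4: pose=(-1,-7,N); sL=10/37, sR=90/373; mL=-400/13801, mR=-2065/13801; mL+mR=-2465/13801 → advance -1; mR−mL=-45/373 → turn -1·90°
n=5: pose=(-1,-8,E); sL=1/4, sR=9/52; mL=-1/13, mR=-17/104; mL+mR=-25/104 → advance -1; mR−mL=-9/104 → turn -1·90°
n=6: pose=(-2,-8,S); sL=10/53, sR=18/89; mL=64/4717, mR=-413/4717; mL+mR=-349/4717 → advance -1; mR−mL=-9/89 → turn -1·90°
n=7: pose=(-2,-7,W); sL=1/5, sR=45/149; mL=76/745, mR=-73/1490; mL+mR=79/1490 → advance +1; mR−mL=-45/298 → turn -1·90°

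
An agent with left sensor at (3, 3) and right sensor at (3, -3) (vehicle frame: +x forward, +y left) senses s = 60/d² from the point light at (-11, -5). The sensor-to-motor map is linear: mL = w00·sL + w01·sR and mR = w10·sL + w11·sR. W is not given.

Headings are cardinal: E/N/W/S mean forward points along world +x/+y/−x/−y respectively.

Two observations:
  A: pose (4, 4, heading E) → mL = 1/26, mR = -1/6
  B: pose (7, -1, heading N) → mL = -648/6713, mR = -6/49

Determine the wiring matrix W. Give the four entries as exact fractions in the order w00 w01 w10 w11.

-1 1 0 -1

obs A: pose=(4,4,E) → sL=5/39, sR=1/6, mL=1/26, mR=-1/6
obs B: pose=(7,-1,N) → sL=30/137, sR=6/49, mL=-648/6713, mR=-6/49
sensor matrix S = [[5/39, 1/6], [30/137, 6/49]]; det S = -1815/87269
solve [mL_A; mL_B] = S·[w00; w01] and [mR_A; mR_B] = S·[w10; w11]:
  w00 = -1, w01 = 1, w10 = 0, w11 = -1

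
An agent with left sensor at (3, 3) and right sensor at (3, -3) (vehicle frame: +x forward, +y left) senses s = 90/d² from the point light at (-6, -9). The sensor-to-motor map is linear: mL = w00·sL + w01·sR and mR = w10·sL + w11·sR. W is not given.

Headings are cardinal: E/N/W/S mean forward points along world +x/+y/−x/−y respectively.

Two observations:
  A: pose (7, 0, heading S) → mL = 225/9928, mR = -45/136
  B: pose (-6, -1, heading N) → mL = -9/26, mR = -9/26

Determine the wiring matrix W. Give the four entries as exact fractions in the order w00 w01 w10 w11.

-1 1/2 0 -1/2

obs A: pose=(7,0,S) → sL=45/146, sR=45/68, mL=225/9928, mR=-45/136
obs B: pose=(-6,-1,N) → sL=9/13, sR=9/13, mL=-9/26, mR=-9/26
sensor matrix S = [[45/146, 45/68], [9/13, 9/13]]; det S = -1215/4964
solve [mL_A; mL_B] = S·[w00; w01] and [mR_A; mR_B] = S·[w10; w11]:
  w00 = -1, w01 = 1/2, w10 = 0, w11 = -1/2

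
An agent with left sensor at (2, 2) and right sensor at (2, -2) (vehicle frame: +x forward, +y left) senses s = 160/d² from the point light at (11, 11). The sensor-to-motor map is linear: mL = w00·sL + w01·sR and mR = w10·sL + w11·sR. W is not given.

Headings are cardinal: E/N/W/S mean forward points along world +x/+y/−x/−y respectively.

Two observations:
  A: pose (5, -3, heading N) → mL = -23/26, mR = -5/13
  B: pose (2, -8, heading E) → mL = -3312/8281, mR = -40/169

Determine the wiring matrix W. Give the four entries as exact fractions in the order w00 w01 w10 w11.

obs A: pose=(5,-3,N) → sL=10/13, sR=1, mL=-23/26, mR=-5/13
obs B: pose=(2,-8,E) → sL=80/169, sR=16/49, mL=-3312/8281, mR=-40/169
sensor matrix S = [[10/13, 1], [80/169, 16/49]]; det S = -1840/8281
solve [mL_A; mL_B] = S·[w00; w01] and [mR_A; mR_B] = S·[w10; w11]:
  w00 = -1/2, w01 = -1/2, w10 = -1/2, w11 = 0

-1/2 -1/2 -1/2 0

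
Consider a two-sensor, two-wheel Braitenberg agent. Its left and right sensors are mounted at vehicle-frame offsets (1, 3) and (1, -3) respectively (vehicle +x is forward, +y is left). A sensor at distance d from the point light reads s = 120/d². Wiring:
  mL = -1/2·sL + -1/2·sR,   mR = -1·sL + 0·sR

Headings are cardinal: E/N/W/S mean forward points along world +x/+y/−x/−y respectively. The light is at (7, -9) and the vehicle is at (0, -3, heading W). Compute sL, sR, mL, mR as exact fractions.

left sensor world pos  = (-1, -6); dL² = 73
right sensor world pos = (-1, 0); dR² = 145
sL = 120/73 = 120/73
sR = 120/145 = 24/29
mL = -1/2·sL + -1/2·sR = -2616/2117
mR = -1·sL + 0·sR = -120/73

120/73 24/29 -2616/2117 -120/73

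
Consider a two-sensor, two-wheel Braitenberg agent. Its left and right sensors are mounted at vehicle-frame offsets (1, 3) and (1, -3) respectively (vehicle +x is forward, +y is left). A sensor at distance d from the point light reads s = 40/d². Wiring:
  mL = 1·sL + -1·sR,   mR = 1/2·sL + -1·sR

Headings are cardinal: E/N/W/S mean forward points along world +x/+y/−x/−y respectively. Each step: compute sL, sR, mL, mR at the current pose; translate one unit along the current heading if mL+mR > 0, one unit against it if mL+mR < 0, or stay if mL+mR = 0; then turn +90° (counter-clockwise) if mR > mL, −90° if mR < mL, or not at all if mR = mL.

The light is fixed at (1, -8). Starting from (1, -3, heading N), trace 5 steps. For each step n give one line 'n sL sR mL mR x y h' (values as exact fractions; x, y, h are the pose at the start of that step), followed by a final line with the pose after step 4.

0 8/9 8/9 0 -4/9 1 -3 N
1 4/5 20 -96/5 -98/5 1 -4 E
2 40/13 8/5 96/65 -4/65 0 -4 S
3 10 1 9 4 0 -5 W
4 40/41 40/17 -960/697 -1300/697 -1 -5 N
final -1 -6 E

n=0: pose=(1,-3,N); sL=8/9, sR=8/9; mL=0, mR=-4/9; mL+mR=-4/9 → advance -1; mR−mL=-4/9 → turn -1·90°
n=1: pose=(1,-4,E); sL=4/5, sR=20; mL=-96/5, mR=-98/5; mL+mR=-194/5 → advance -1; mR−mL=-2/5 → turn -1·90°
n=2: pose=(0,-4,S); sL=40/13, sR=8/5; mL=96/65, mR=-4/65; mL+mR=92/65 → advance +1; mR−mL=-20/13 → turn -1·90°
n=3: pose=(0,-5,W); sL=10, sR=1; mL=9, mR=4; mL+mR=13 → advance +1; mR−mL=-5 → turn -1·90°
n=4: pose=(-1,-5,N); sL=40/41, sR=40/17; mL=-960/697, mR=-1300/697; mL+mR=-2260/697 → advance -1; mR−mL=-20/41 → turn -1·90°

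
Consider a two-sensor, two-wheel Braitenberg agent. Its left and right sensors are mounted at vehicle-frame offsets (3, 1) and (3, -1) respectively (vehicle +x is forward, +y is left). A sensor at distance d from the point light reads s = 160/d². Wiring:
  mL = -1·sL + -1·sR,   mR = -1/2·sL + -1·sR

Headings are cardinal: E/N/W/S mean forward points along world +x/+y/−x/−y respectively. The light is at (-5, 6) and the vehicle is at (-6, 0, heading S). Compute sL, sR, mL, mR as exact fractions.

160/81 32/17 -5312/1377 -3952/1377

left sensor world pos  = (-5, -3); dL² = 81
right sensor world pos = (-7, -3); dR² = 85
sL = 160/81 = 160/81
sR = 160/85 = 32/17
mL = -1·sL + -1·sR = -5312/1377
mR = -1/2·sL + -1·sR = -3952/1377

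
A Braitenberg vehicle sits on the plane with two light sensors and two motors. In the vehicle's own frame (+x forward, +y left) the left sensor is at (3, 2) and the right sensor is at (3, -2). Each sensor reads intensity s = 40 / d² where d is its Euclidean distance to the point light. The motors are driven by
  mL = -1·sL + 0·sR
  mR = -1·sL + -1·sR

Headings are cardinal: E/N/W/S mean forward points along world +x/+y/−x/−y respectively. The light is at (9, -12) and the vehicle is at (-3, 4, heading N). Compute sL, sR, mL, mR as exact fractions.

40/557 40/461 -40/557 -40720/256777

left sensor world pos  = (-5, 7); dL² = 557
right sensor world pos = (-1, 7); dR² = 461
sL = 40/557 = 40/557
sR = 40/461 = 40/461
mL = -1·sL + 0·sR = -40/557
mR = -1·sL + -1·sR = -40720/256777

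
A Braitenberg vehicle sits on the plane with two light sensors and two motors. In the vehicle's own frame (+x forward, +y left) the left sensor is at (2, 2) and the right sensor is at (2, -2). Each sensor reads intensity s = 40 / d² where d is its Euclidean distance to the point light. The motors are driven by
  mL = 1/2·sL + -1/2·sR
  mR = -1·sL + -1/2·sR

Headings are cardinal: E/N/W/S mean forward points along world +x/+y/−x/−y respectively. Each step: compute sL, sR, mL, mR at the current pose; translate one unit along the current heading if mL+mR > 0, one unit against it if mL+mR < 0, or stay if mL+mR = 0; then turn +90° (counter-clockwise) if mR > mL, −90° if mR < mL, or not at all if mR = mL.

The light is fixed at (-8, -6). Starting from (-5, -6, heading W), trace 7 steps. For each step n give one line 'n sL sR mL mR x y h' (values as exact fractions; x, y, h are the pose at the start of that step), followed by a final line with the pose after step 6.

0 8 8 0 -12 -5 -6 W
1 5 1 2 -11/2 -4 -6 N
2 40/37 8/9 32/333 -508/333 -4 -7 E
3 20/17 4 -24/17 -54/17 -5 -7 S
4 8 8 0 -12 -5 -6 W
5 5 1 2 -11/2 -4 -6 N
6 40/37 8/9 32/333 -508/333 -4 -7 E
final -5 -7 S

n=0: pose=(-5,-6,W); sL=8, sR=8; mL=0, mR=-12; mL+mR=-12 → advance -1; mR−mL=-12 → turn -1·90°
n=1: pose=(-4,-6,N); sL=5, sR=1; mL=2, mR=-11/2; mL+mR=-7/2 → advance -1; mR−mL=-15/2 → turn -1·90°
n=2: pose=(-4,-7,E); sL=40/37, sR=8/9; mL=32/333, mR=-508/333; mL+mR=-476/333 → advance -1; mR−mL=-60/37 → turn -1·90°
n=3: pose=(-5,-7,S); sL=20/17, sR=4; mL=-24/17, mR=-54/17; mL+mR=-78/17 → advance -1; mR−mL=-30/17 → turn -1·90°
n=4: pose=(-5,-6,W); sL=8, sR=8; mL=0, mR=-12; mL+mR=-12 → advance -1; mR−mL=-12 → turn -1·90°
n=5: pose=(-4,-6,N); sL=5, sR=1; mL=2, mR=-11/2; mL+mR=-7/2 → advance -1; mR−mL=-15/2 → turn -1·90°
n=6: pose=(-4,-7,E); sL=40/37, sR=8/9; mL=32/333, mR=-508/333; mL+mR=-476/333 → advance -1; mR−mL=-60/37 → turn -1·90°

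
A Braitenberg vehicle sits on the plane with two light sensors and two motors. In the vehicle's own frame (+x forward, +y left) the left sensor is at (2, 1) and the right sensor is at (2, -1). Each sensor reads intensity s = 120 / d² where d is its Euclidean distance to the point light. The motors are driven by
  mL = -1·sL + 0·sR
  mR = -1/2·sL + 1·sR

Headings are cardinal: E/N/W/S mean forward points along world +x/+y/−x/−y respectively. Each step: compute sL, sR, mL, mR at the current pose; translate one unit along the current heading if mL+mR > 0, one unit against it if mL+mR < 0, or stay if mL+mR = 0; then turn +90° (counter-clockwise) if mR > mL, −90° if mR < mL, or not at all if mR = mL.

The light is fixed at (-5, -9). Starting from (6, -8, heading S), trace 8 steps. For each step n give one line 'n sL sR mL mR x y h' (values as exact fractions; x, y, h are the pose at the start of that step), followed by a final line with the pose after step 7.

0 24/29 120/101 -24/29 2268/2929 6 -8 S
1 60/89 12/17 -60/89 558/1513 6 -7 E
2 120/97 120/137 -120/97 3420/13289 5 -7 N
3 15/8 30/17 -15/8 225/272 5 -8 W
4 24/29 120/101 -24/29 2268/2929 6 -8 S
5 60/89 12/17 -60/89 558/1513 6 -7 E
6 120/97 120/137 -120/97 3420/13289 5 -7 N
7 15/8 30/17 -15/8 225/272 5 -8 W
final 6 -8 S

n=0: pose=(6,-8,S); sL=24/29, sR=120/101; mL=-24/29, mR=2268/2929; mL+mR=-156/2929 → advance -1; mR−mL=4692/2929 → turn +1·90°
n=1: pose=(6,-7,E); sL=60/89, sR=12/17; mL=-60/89, mR=558/1513; mL+mR=-462/1513 → advance -1; mR−mL=1578/1513 → turn +1·90°
n=2: pose=(5,-7,N); sL=120/97, sR=120/137; mL=-120/97, mR=3420/13289; mL+mR=-13020/13289 → advance -1; mR−mL=19860/13289 → turn +1·90°
n=3: pose=(5,-8,W); sL=15/8, sR=30/17; mL=-15/8, mR=225/272; mL+mR=-285/272 → advance -1; mR−mL=735/272 → turn +1·90°
n=4: pose=(6,-8,S); sL=24/29, sR=120/101; mL=-24/29, mR=2268/2929; mL+mR=-156/2929 → advance -1; mR−mL=4692/2929 → turn +1·90°
n=5: pose=(6,-7,E); sL=60/89, sR=12/17; mL=-60/89, mR=558/1513; mL+mR=-462/1513 → advance -1; mR−mL=1578/1513 → turn +1·90°
n=6: pose=(5,-7,N); sL=120/97, sR=120/137; mL=-120/97, mR=3420/13289; mL+mR=-13020/13289 → advance -1; mR−mL=19860/13289 → turn +1·90°
n=7: pose=(5,-8,W); sL=15/8, sR=30/17; mL=-15/8, mR=225/272; mL+mR=-285/272 → advance -1; mR−mL=735/272 → turn +1·90°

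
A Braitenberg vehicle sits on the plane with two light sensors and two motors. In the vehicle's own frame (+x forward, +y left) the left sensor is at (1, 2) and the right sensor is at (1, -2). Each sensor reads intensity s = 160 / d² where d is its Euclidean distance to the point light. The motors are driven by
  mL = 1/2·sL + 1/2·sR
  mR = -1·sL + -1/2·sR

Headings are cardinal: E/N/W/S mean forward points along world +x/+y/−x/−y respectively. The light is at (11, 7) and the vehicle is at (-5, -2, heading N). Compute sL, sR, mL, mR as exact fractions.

left sensor world pos  = (-7, -1); dL² = 388
right sensor world pos = (-3, -1); dR² = 260
sL = 160/388 = 40/97
sR = 160/260 = 8/13
mL = 1/2·sL + 1/2·sR = 648/1261
mR = -1·sL + -1/2·sR = -908/1261

40/97 8/13 648/1261 -908/1261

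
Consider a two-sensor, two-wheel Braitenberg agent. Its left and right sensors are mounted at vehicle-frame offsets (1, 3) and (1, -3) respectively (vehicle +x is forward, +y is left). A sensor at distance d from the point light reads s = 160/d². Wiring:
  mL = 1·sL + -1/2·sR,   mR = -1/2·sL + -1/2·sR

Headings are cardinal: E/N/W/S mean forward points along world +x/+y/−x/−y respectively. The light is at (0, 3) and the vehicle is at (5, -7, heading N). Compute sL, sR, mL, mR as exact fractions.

left sensor world pos  = (2, -6); dL² = 85
right sensor world pos = (8, -6); dR² = 145
sL = 160/85 = 32/17
sR = 160/145 = 32/29
mL = 1·sL + -1/2·sR = 656/493
mR = -1/2·sL + -1/2·sR = -736/493

32/17 32/29 656/493 -736/493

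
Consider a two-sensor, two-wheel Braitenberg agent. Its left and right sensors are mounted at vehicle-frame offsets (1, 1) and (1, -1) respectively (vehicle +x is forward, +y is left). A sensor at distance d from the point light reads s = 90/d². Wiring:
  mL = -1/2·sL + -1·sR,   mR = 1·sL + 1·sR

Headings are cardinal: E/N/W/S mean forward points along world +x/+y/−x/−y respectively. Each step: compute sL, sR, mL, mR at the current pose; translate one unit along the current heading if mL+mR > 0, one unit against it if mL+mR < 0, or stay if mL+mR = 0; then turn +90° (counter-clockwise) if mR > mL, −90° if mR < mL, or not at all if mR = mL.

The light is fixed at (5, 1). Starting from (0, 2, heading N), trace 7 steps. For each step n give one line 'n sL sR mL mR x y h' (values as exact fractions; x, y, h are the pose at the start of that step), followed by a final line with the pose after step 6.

n=0: pose=(0,2,N); sL=9/4, sR=9/2; mL=-45/8, mR=27/4; mL+mR=9/8 → advance +1; mR−mL=99/8 → turn +1·90°
n=1: pose=(0,3,W); sL=90/37, sR=2; mL=-119/37, mR=164/37; mL+mR=45/37 → advance +1; mR−mL=283/37 → turn +1·90°
n=2: pose=(-1,3,S); sL=45/13, sR=9/5; mL=-459/130, mR=342/65; mL+mR=45/26 → advance +1; mR−mL=1143/130 → turn +1·90°
n=3: pose=(-1,2,E); sL=90/29, sR=18/5; mL=-747/145, mR=972/145; mL+mR=45/29 → advance +1; mR−mL=1719/145 → turn +1·90°
n=4: pose=(0,2,N); sL=9/4, sR=9/2; mL=-45/8, mR=27/4; mL+mR=9/8 → advance +1; mR−mL=99/8 → turn +1·90°
n=5: pose=(0,3,W); sL=90/37, sR=2; mL=-119/37, mR=164/37; mL+mR=45/37 → advance +1; mR−mL=283/37 → turn +1·90°
n=6: pose=(-1,3,S); sL=45/13, sR=9/5; mL=-459/130, mR=342/65; mL+mR=45/26 → advance +1; mR−mL=1143/130 → turn +1·90°

0 9/4 9/2 -45/8 27/4 0 2 N
1 90/37 2 -119/37 164/37 0 3 W
2 45/13 9/5 -459/130 342/65 -1 3 S
3 90/29 18/5 -747/145 972/145 -1 2 E
4 9/4 9/2 -45/8 27/4 0 2 N
5 90/37 2 -119/37 164/37 0 3 W
6 45/13 9/5 -459/130 342/65 -1 3 S
final -1 2 E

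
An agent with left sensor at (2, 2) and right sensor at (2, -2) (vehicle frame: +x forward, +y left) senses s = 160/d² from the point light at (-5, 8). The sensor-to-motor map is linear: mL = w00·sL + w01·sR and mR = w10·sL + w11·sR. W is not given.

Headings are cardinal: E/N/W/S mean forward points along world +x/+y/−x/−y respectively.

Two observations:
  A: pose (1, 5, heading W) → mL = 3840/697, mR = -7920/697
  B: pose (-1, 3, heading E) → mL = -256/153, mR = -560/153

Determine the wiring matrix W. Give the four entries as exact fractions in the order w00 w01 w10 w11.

-1 1 -1/2 -1

obs A: pose=(1,5,W) → sL=160/41, sR=160/17, mL=3840/697, mR=-7920/697
obs B: pose=(-1,3,E) → sL=32/9, sR=32/17, mL=-256/153, mR=-560/153
sensor matrix S = [[160/41, 160/17], [32/9, 32/17]]; det S = -163840/6273
solve [mL_A; mL_B] = S·[w00; w01] and [mR_A; mR_B] = S·[w10; w11]:
  w00 = -1, w01 = 1, w10 = -1/2, w11 = -1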